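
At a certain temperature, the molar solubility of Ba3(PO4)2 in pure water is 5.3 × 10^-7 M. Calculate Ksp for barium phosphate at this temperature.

Ba3(PO4)2(s) ⇌ 3 Ba^2+ + 2 PO4^3-
With molar solubility s: [Ba^2+] = 3s, [PO4^3-] = 2s.
Ksp = [Ba^2+]^3[PO4^3-]^2
Substituting: Ksp = (3s)^3(2s)^2 = 108s^5
Ksp = 108 × (5.3 × 10^-7)^5 = 4.5 × 10^-30

4.5 x 10^-30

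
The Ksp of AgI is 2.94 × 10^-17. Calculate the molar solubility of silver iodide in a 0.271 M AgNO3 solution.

AgI(s) ⇌ Ag^+ + I^-
Ksp = [Ag^+][I^-]
Let s be the molar solubility in this solution. [Ag^+] = 0.271 + s ≈ 0.271, [I^-] = s (since Ag^+ from AgNO3 dominates).
Ksp ≈ 0.271 × s
s = 1.08 × 10^-16 M
Check: s = 1.1 × 10^-16 ≪ 0.271, so the approximation is valid.

1.08 × 10^-16 M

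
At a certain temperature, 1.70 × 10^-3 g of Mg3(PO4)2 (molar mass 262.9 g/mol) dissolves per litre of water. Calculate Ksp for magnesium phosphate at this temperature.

1.22 × 10^-24

Molar solubility s = (1.70 × 10^-3 g/L) / (262.9 g/mol) = 6.466 × 10^-6 M.
Mg3(PO4)2(s) <=> 3 Mg^2+ + 2 PO4^3-
Let s = molar solubility. Then [Mg^2+] = 3s and [PO4^3-] = 2s.
Ksp = [Mg^2+]^3[PO4^3-]^2
Substituting: Ksp = (3s)^3(2s)^2 = 108s^5
With s = 6.466 × 10^-6: Ksp = 1.22 x 10^-24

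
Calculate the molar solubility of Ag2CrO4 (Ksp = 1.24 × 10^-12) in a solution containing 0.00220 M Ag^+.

Ag2CrO4(s) <=> 2 Ag^+(aq) + CrO4^2-(aq)
Ksp = [Ag^+]^2[CrO4^2-]
Let s = moles of Ag2CrO4 that dissolve per litre. [Ag^+] = 0.00220 + 2s ≈ 0.00220, [CrO4^2-] = s (Ksp is small, so little additional dissolves).
Ksp ≈ (0.00220)^2 × s
s = 2.56 × 10^-7 M
Check: 2s = 5.1 × 10^-7 ≪ 0.00220, so the approximation is valid.

2.56e-7 M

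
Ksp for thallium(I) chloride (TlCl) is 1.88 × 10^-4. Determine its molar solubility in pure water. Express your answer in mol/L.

TlCl(s) ⇌ Tl^+ + Cl^-
Ksp = [Tl^+][Cl^-]
Let s = molar solubility. Then [Tl^+] = s and [Cl^-] = s.
Ksp = (s)(s) = s^2
s = √(1.88 × 10^-4) = 1.37 x 10^-2 M

1.37e-2 M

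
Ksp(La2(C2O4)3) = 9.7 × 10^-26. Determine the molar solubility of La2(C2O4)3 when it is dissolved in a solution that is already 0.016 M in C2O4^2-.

La2(C2O4)3(s) <=> 2 La^3+(aq) + 3 C2O4^2-(aq)
Ksp = [La^3+]^2[C2O4^2-]^3
If s mol/L dissolves here, [La^3+] = 2s, [C2O4^2-] = 0.016 + 3s ≈ 0.016 (since the C2O4^2- already present dominates).
Ksp ≈ (2s)^2 × (0.016)^3
s = 7.7 x 10^-11 M
Check: 3s = 2.3 × 10^-10 ≪ 0.016, so the approximation is valid.

s = 7.7 x 10^-11 M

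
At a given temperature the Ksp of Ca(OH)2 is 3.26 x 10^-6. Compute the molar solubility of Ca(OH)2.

s ≈ 9.34 × 10^-3 M

Ca(OH)2(s) ⇌ Ca^2+(aq) + 2 OH^-(aq)
Ksp = [Ca^2+][OH^-]^2
If s mol/L of Ca(OH)2 dissolves, [Ca^2+] = s and [OH^-] = 2s.
So Ksp = s × (2s)^2 = 4s^3
Solving, s = (3.26 x 10^-6/4)^(1/3) = 9.34 × 10^-3 M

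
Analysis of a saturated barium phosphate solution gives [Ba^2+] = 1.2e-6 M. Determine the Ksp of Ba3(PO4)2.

Ksp = 1.1 × 10^-30

Ba3(PO4)2(s) ⇌ 3 Ba^2+(aq) + 2 PO4^3-(aq)
Stoichiometry gives [PO4^3-] = (2/3)[Ba^2+] = 8.00 × 10^-7 M.
Ksp = [Ba^2+]^3[PO4^3-]^2
Ksp = (1.2 × 10^-6)^3 × (8.00 × 10^-7)^2 = 1.1 x 10^-30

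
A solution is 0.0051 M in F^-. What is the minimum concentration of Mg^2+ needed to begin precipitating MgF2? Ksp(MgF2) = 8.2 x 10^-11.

MgF2(s) <=> Mg^2+ + 2 F^-
Ksp = [Mg^2+][F^-]^2
Precipitation begins when Q = Ksp. With [F^-] = 0.0051 M:
8.2 x 10^-11 = (0.0051)^2 × [Mg^2+]
[Mg^2+] = (8.2 x 10^-11 / 2.60 × 10^-5) = 3.2 × 10^-6 M

3.2e-6 M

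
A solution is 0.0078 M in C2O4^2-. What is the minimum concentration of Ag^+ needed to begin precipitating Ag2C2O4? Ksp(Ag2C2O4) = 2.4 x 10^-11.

Ag2C2O4(s) <=> 2 Ag^+(aq) + C2O4^2-(aq)
Ksp = [Ag^+]^2[C2O4^2-]
Precipitation begins when Q = Ksp. With [C2O4^2-] = 0.0078 M:
2.4 x 10^-11 = (0.0078) × [Ag^+]^2
[Ag^+] = (2.4 x 10^-11 / 7.8 x 10^-3)^(1/2) = 5.5 x 10^-5 M

5.5 x 10^-5 M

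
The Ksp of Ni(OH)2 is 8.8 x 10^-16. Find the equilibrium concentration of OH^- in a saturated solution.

1.2e-5 M

Ni(OH)2(s) ⇌ Ni^2+ + 2 OH^-
Ksp = [Ni^2+][OH^-]^2
Let s = molar solubility. Then [Ni^2+] = s and [OH^-] = 2s.
Ksp = s(2s)^2 = 4s^3
Solving, s = (8.8 x 10^-16/4)^(1/3) = 6.04 x 10^-6 M
[OH^-] = 2s = 1.2 × 10^-5 M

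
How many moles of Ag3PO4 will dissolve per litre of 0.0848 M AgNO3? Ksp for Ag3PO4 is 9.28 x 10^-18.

Ag3PO4(s) ⇌ 3 Ag^+(aq) + PO4^3-(aq)
Ksp = [Ag^+]^3[PO4^3-]
If s mol/L dissolves here, [Ag^+] = 0.0848 + 3s ≈ 0.0848, [PO4^3-] = s (Ksp is small, so little additional dissolves).
Ksp ≈ (0.0848)^3 × s
s = 1.52 × 10^-14 M
Check: 3s = 4.6 × 10^-14 ≪ 0.0848, so the approximation is valid.

s ≈ 1.52 × 10^-14 M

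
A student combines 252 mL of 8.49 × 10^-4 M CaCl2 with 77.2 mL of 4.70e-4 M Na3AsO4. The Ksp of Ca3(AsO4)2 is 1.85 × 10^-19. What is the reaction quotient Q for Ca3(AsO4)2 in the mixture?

Total volume = 252 + 77.2 = 329.2 mL.
[Ca^2+] = 8.49 × 10^-4 × (252/329.2) = 6.499 × 10^-4 M
[AsO4^3-] = 4.70 × 10^-4 × (77.2/329.2) = 1.102 × 10^-4 M
Ca3(AsO4)2(s) ⇌ 3 Ca^2+(aq) + 2 AsO4^3-(aq), so Q = [Ca^2+]^3[AsO4^3-]^2
Q = (6.499 × 10^-4)^3(1.102 x 10^-4)^2 = 3.33 × 10^-18
Q > Ksp, so Ca3(AsO4)2 will precipitate.

Q ≈ 3.33 × 10^-18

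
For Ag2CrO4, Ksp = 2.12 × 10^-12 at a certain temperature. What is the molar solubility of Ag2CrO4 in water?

Ag2CrO4(s) ⇌ 2 Ag^+ + CrO4^2-
Ksp = [Ag^+]^2[CrO4^2-]
For each mole of Ag2CrO4 that dissolves: [Ag^+] = 2s, [CrO4^2-] = s.
So Ksp = (2s)^2 × s = 4s^3
s = (2.12 × 10^-12 / 4)^(1/3) = 8.09 x 10^-5 M

s ≈ 8.09e-5 M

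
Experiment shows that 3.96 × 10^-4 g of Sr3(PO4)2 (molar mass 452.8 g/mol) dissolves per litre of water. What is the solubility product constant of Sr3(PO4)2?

Molar solubility s = (3.96 × 10^-4 g/L) / (452.8 g/mol) = 8.746 x 10^-7 M.
Sr3(PO4)2(s) ⇌ 3 Sr^2+(aq) + 2 PO4^3-(aq)
Let s = molar solubility. Then [Sr^2+] = 3s and [PO4^3-] = 2s.
Ksp = [Sr^2+]^3[PO4^3-]^2
Ksp = (3s)^3(2s)^2 = 108s^5
With s = 8.746 × 10^-7: Ksp = 5.53 × 10^-29

5.53e-29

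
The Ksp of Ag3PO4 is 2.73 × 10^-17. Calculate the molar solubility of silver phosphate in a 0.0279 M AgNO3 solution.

Ag3PO4(s) ⇌ 3 Ag^+(aq) + PO4^3-(aq)
Ksp = [Ag^+]^3[PO4^3-]
Let s = moles of Ag3PO4 that dissolve per litre. [Ag^+] = 0.0279 + 3s ≈ 0.0279, [PO4^3-] = s (since Ag^+ from AgNO3 dominates).
Ksp ≈ (0.0279)^3 × s
s = 1.26 × 10^-12 M
Check: 3s = 3.8 × 10^-12 ≪ 0.0279, so the approximation is valid.

1.26 × 10^-12 M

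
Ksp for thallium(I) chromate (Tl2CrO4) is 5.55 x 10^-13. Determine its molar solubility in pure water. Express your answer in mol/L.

s ≈ 5.18 × 10^-5 M

Tl2CrO4(s) <=> 2 Tl^+ + CrO4^2-
Ksp = [Tl^+]^2[CrO4^2-]
If s mol/L of Tl2CrO4 dissolves, [Tl^+] = 2s and [CrO4^2-] = s.
Substituting: Ksp = (2s)^2s = 4s^3
s^3 = 5.55 x 10^-13 / 4, so s = 5.18 × 10^-5 M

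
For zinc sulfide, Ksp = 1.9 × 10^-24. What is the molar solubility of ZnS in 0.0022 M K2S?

ZnS(s) ⇌ Zn^2+(aq) + S^2-(aq)
Ksp = [Zn^2+][S^2-]
Let s be the molar solubility in this solution. [Zn^2+] = s, [S^2-] = 0.0022 + s ≈ 0.0022 (Ksp is small, so little additional dissolves).
Ksp ≈ s × 0.0022
s = 8.6 × 10^-22 M
Check: s = 8.6 × 10^-22 ≪ 0.0022, so the approximation is valid.

s = 8.6 x 10^-22 M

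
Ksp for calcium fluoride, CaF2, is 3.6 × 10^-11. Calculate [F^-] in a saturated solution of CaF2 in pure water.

CaF2(s) ⇌ Ca^2+(aq) + 2 F^-(aq)
Ksp = [Ca^2+][F^-]^2
Let s = molar solubility. Then [Ca^2+] = s and [F^-] = 2s.
Substituting: Ksp = s(2s)^2 = 4s^3
Solving, s = (3.6 × 10^-11/4)^(1/3) = 2.08 x 10^-4 M
[F^-] = 2s = 4.2 x 10^-4 M

4.2e-4 M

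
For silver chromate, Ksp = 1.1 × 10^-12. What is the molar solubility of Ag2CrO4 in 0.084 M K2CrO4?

s ≈ 1.8 x 10^-6 M

Ag2CrO4(s) <=> 2 Ag^+ + CrO4^2-
Ksp = [Ag^+]^2[CrO4^2-]
If s mol/L dissolves here, [Ag^+] = 2s, [CrO4^2-] = 0.084 + s ≈ 0.084 (Ksp is small, so little additional dissolves).
Ksp ≈ (2s)^2 × 0.084
s = 1.8 × 10^-6 M
Check: s = 1.8 × 10^-6 ≪ 0.084, so the approximation is valid.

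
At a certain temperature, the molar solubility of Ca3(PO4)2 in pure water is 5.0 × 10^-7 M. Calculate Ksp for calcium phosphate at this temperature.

3.4 × 10^-30

Ca3(PO4)2(s) ⇌ 3 Ca^2+(aq) + 2 PO4^3-(aq)
With molar solubility s: [Ca^2+] = 3s, [PO4^3-] = 2s.
Ksp = [Ca^2+]^3[PO4^3-]^2
So Ksp = (3s)^3 × (2s)^2 = 108s^5
With s = 5.0 x 10^-7: Ksp = 3.4 x 10^-30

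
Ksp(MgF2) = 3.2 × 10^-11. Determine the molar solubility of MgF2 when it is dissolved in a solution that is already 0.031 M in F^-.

MgF2(s) <=> Mg^2+(aq) + 2 F^-(aq)
Ksp = [Mg^2+][F^-]^2
Let s be the molar solubility in this solution. [Mg^2+] = s, [F^-] = 0.031 + 2s ≈ 0.031 (common-ion effect: F^- is already 0.031 M).
Ksp ≈ s × (0.031)^2
s = 3.3 × 10^-8 M
Check: 2s = 6.7 × 10^-8 ≪ 0.031, so the approximation is valid.

s = 3.3 × 10^-8 M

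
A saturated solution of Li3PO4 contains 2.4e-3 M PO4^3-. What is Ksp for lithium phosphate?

Li3PO4(s) ⇌ 3 Li^+ + PO4^3-
Stoichiometry gives [Li^+] = (3/1)[PO4^3-] = 7.20 x 10^-3 M.
Ksp = [Li^+]^3[PO4^3-]
Ksp = (7.20 x 10^-3)^3 × 2.4 × 10^-3 = 9.0 x 10^-10

Ksp ≈ 9.0 × 10^-10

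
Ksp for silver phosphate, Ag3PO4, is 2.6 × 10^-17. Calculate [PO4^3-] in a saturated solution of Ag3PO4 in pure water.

Ag3PO4(s) <=> 3 Ag^+(aq) + PO4^3-(aq)
Ksp = [Ag^+]^3[PO4^3-]
With molar solubility s: [Ag^+] = 3s, [PO4^3-] = s.
Ksp = (3s)^3s = 27s^4
Solving, s = (2.6 × 10^-17/27)^(1/4) = 3.13 × 10^-5 M
[PO4^3-] = s = 3.1 × 10^-5 M

[PO4^3-] ≈ 3.1e-5 M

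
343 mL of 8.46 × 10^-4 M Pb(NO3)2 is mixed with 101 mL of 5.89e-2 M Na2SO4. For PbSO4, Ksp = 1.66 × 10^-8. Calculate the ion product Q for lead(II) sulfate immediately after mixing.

8.76 × 10^-6

Total volume = 343 + 101 = 444 mL.
[Pb^2+] = 8.46 × 10^-4 × (343/444) = 6.536 × 10^-4 M
[SO4^2-] = 5.89 × 10^-2 × (101/444) = 1.340 x 10^-2 M
PbSO4(s) ⇌ Pb^2+ + SO4^2-, so Q = [Pb^2+][SO4^2-]
Q = (6.536 × 10^-4)(1.340 x 10^-2) = 8.76 × 10^-6
Q > Ksp, so PbSO4 will precipitate.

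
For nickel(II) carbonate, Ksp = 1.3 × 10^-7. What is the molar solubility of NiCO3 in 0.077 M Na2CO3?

1.7 × 10^-6 M

NiCO3(s) <=> Ni^2+ + CO3^2-
Ksp = [Ni^2+][CO3^2-]
Let s be the molar solubility in this solution. [Ni^2+] = s, [CO3^2-] = 0.077 + s ≈ 0.077 (common-ion effect: CO3^2- is already 0.077 M).
Ksp ≈ s × 0.077
s = 1.7 × 10^-6 M
Check: s = 1.7 x 10^-6 ≪ 0.077, so the approximation is valid.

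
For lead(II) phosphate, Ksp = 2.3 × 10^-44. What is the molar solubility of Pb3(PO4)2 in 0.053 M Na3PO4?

Pb3(PO4)2(s) <=> 3 Pb^2+ + 2 PO4^3-
Ksp = [Pb^2+]^3[PO4^3-]^2
If s mol/L dissolves here, [Pb^2+] = 3s, [PO4^3-] = 0.053 + 2s ≈ 0.053 (common-ion effect: PO4^3- is already 0.053 M).
Ksp ≈ (3s)^3 × (0.053)^2
s = 6.7 × 10^-15 M
Check: 2s = 1.3 x 10^-14 ≪ 0.053, so the approximation is valid.

s ≈ 6.7e-15 M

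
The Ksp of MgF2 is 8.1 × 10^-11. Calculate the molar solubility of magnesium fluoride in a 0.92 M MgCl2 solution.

MgF2(s) ⇌ Mg^2+(aq) + 2 F^-(aq)
Ksp = [Mg^2+][F^-]^2
If s mol/L dissolves here, [Mg^2+] = 0.92 + s ≈ 0.92, [F^-] = 2s (since Mg^2+ from MgCl2 dominates).
Ksp ≈ 0.92 × (2s)^2
s = 4.7 × 10^-6 M
Check: s = 4.7 × 10^-6 ≪ 0.92, so the approximation is valid.

s = 4.7e-6 M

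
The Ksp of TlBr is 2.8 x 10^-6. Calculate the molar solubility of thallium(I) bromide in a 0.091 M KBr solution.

3.1 × 10^-5 M

TlBr(s) ⇌ Tl^+(aq) + Br^-(aq)
Ksp = [Tl^+][Br^-]
If s mol/L dissolves here, [Tl^+] = s, [Br^-] = 0.091 + s ≈ 0.091 (Ksp is small, so little additional dissolves).
Ksp ≈ s × 0.091
s = 3.1 × 10^-5 M
Check: s = 3.1 × 10^-5 ≪ 0.091, so the approximation is valid.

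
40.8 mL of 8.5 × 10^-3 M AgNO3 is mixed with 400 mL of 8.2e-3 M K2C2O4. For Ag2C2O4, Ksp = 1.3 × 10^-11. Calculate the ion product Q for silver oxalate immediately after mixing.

Q = 4.6e-9

Total volume = 40.8 + 400 = 440.8 mL.
[Ag^+] = 8.5 x 10^-3 × (40.8/440.8) = 7.87 × 10^-4 M
[C2O4^2-] = 8.2 x 10^-3 × (400/440.8) = 7.44 × 10^-3 M
Ag2C2O4(s) ⇌ 2 Ag^+ + C2O4^2-, so Q = [Ag^+]^2[C2O4^2-]
Q = (7.87 × 10^-4)^2(7.44 × 10^-3) = 4.6 × 10^-9
Q > Ksp, so Ag2C2O4 will precipitate.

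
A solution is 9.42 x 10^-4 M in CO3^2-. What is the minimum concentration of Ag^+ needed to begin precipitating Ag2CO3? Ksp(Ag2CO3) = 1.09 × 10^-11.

Ag2CO3(s) ⇌ 2 Ag^+(aq) + CO3^2-(aq)
Ksp = [Ag^+]^2[CO3^2-]
Precipitation begins when Q = Ksp. With [CO3^2-] = 9.42 x 10^-4 M:
1.09 × 10^-11 = (9.42 x 10^-4) × [Ag^+]^2
[Ag^+] = (1.09 × 10^-11 / 9.42 × 10^-4)^(1/2) = 1.08 × 10^-4 M

[Ag^+] ≈ 1.08 × 10^-4 M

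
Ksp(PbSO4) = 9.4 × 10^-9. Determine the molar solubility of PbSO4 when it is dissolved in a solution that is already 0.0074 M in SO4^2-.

s = 1.3e-6 M

PbSO4(s) <=> Pb^2+(aq) + SO4^2-(aq)
Ksp = [Pb^2+][SO4^2-]
Let s be the molar solubility in this solution. [Pb^2+] = s, [SO4^2-] = 0.0074 + s ≈ 0.0074 (Ksp is small, so little additional dissolves).
Ksp ≈ s × 0.0074
s = 1.3 x 10^-6 M
Check: s = 1.3 x 10^-6 ≪ 0.0074, so the approximation is valid.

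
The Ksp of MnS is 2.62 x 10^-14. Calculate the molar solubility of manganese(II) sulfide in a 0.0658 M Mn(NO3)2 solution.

MnS(s) <=> Mn^2+ + S^2-
Ksp = [Mn^2+][S^2-]
If s mol/L dissolves here, [Mn^2+] = 0.0658 + s ≈ 0.0658, [S^2-] = s (Ksp is small, so little additional dissolves).
Ksp ≈ 0.0658 × s
s = 3.98 x 10^-13 M
Check: s = 4.0 x 10^-13 ≪ 0.0658, so the approximation is valid.

s = 3.98 x 10^-13 M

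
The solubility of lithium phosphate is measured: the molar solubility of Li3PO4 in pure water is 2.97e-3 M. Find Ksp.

Ksp ≈ 2.10e-9

Li3PO4(s) ⇌ 3 Li^+(aq) + PO4^3-(aq)
If s mol/L of Li3PO4 dissolves, [Li^+] = 3s and [PO4^3-] = s.
Ksp = [Li^+]^3[PO4^3-]
So Ksp = (3s)^3 × s = 27s^4
With s = 2.97 × 10^-3: Ksp = 2.10 × 10^-9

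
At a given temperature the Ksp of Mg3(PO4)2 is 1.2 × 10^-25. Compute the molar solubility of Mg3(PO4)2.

Mg3(PO4)2(s) <=> 3 Mg^2+ + 2 PO4^3-
Ksp = [Mg^2+]^3[PO4^3-]^2
With molar solubility s: [Mg^2+] = 3s, [PO4^3-] = 2s.
Ksp = (3s)^3(2s)^2 = 108s^5
s^5 = 1.2 × 10^-25 / 108, so s = 4.1 × 10^-6 M

4.1e-6 M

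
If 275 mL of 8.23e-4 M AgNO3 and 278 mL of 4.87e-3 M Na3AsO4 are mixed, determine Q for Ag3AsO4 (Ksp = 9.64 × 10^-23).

Total volume = 275 + 278 = 553 mL.
[Ag^+] = 8.23 × 10^-4 × (275/553) = 4.093 x 10^-4 M
[AsO4^3-] = 4.87 × 10^-3 × (278/553) = 2.448 x 10^-3 M
Ag3AsO4(s) <=> 3 Ag^+ + AsO4^3-, so Q = [Ag^+]^3[AsO4^3-]
Q = (4.093 × 10^-4)^3(2.448 × 10^-3) = 1.68 × 10^-13
Q > Ksp, so Ag3AsO4 will precipitate.

1.68e-13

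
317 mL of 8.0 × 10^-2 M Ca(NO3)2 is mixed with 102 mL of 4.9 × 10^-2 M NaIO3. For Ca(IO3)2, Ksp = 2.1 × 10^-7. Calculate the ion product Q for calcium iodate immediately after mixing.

Total volume = 317 + 102 = 419 mL.
[Ca^2+] = 8.0 x 10^-2 × (317/419) = 6.05 × 10^-2 M
[IO3^-] = 4.9 x 10^-2 × (102/419) = 1.19 × 10^-2 M
Ca(IO3)2(s) <=> Ca^2+ + 2 IO3^-, so Q = [Ca^2+][IO3^-]^2
Q = (6.05 x 10^-2)(1.19 × 10^-2)^2 = 8.6 x 10^-6
Q > Ksp, so Ca(IO3)2 will precipitate.

Q ≈ 8.6e-6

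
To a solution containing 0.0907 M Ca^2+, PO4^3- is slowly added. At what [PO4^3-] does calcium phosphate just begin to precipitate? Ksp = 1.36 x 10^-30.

[PO4^3-] ≈ 4.27 × 10^-14 M

Ca3(PO4)2(s) ⇌ 3 Ca^2+ + 2 PO4^3-
Ksp = [Ca^2+]^3[PO4^3-]^2
Precipitation begins when Q = Ksp. With [Ca^2+] = 0.0907 M:
1.36 x 10^-30 = (0.0907)^3 × [PO4^3-]^2
[PO4^3-] = (1.36 x 10^-30 / 7.461 × 10^-4)^(1/2) = 4.27 x 10^-14 M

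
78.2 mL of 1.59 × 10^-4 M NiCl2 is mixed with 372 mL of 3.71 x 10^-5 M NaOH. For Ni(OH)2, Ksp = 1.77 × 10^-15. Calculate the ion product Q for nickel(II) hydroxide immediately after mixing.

Total volume = 78.2 + 372 = 450.2 mL.
[Ni^2+] = 1.59 × 10^-4 × (78.2/450.2) = 2.762 x 10^-5 M
[OH^-] = 3.71 × 10^-5 × (372/450.2) = 3.066 x 10^-5 M
Ni(OH)2(s) ⇌ Ni^2+(aq) + 2 OH^-(aq), so Q = [Ni^2+][OH^-]^2
Q = (2.762 x 10^-5)(3.066 x 10^-5)^2 = 2.60 x 10^-14
Q > Ksp, so Ni(OH)2 will precipitate.

Q = 2.60e-14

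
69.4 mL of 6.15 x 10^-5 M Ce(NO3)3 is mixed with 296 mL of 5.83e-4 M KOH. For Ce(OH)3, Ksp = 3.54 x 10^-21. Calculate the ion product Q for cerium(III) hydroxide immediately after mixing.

Total volume = 69.4 + 296 = 365.4 mL.
[Ce^3+] = 6.15 × 10^-5 × (69.4/365.4) = 1.168 × 10^-5 M
[OH^-] = 5.83 × 10^-4 × (296/365.4) = 4.723 × 10^-4 M
Ce(OH)3(s) ⇌ Ce^3+ + 3 OH^-, so Q = [Ce^3+][OH^-]^3
Q = (1.168 x 10^-5)(4.723 x 10^-4)^3 = 1.23 × 10^-15
Q > Ksp, so Ce(OH)3 will precipitate.

Q = 1.23 × 10^-15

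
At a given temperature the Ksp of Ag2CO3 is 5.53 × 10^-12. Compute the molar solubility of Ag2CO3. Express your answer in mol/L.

1.11 × 10^-4 M

Ag2CO3(s) ⇌ 2 Ag^+(aq) + CO3^2-(aq)
Ksp = [Ag^+]^2[CO3^2-]
With molar solubility s: [Ag^+] = 2s, [CO3^2-] = s.
Ksp = (2s)^2s = 4s^3
Solving, s = (5.53 × 10^-12/4)^(1/3) = 1.11 × 10^-4 M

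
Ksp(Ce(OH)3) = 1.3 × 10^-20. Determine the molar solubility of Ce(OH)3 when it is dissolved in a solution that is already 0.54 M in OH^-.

Ce(OH)3(s) ⇌ Ce^3+(aq) + 3 OH^-(aq)
Ksp = [Ce^3+][OH^-]^3
If s mol/L dissolves here, [Ce^3+] = s, [OH^-] = 0.54 + 3s ≈ 0.54 (Ksp is small, so little additional dissolves).
Ksp ≈ s × (0.54)^3
s = 8.3 x 10^-20 M
Check: 3s = 2.5 × 10^-19 ≪ 0.54, so the approximation is valid.

s ≈ 8.3e-20 M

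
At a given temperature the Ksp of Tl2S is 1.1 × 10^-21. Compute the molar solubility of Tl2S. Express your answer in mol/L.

Tl2S(s) ⇌ 2 Tl^+ + S^2-
Ksp = [Tl^+]^2[S^2-]
Let s = molar solubility. Then [Tl^+] = 2s and [S^2-] = s.
Ksp = (2s)^2s = 4s^3
s^3 = 1.1 × 10^-21 / 4, so s = 6.5 × 10^-8 M

s ≈ 6.5 × 10^-8 M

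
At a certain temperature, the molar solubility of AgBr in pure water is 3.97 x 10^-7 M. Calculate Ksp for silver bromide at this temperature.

AgBr(s) ⇌ Ag^+ + Br^-
For each mole of AgBr that dissolves: [Ag^+] = s, [Br^-] = s.
Ksp = [Ag^+][Br^-]
Ksp = s^2
With s = 3.97 × 10^-7: Ksp = 1.58 x 10^-13

1.58e-13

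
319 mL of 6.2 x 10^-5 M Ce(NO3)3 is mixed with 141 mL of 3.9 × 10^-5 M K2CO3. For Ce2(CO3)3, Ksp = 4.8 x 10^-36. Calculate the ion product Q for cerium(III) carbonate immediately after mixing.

Total volume = 319 + 141 = 460 mL.
[Ce^3+] = 6.2 x 10^-5 × (319/460) = 4.30 × 10^-5 M
[CO3^2-] = 3.9 x 10^-5 × (141/460) = 1.20 x 10^-5 M
Ce2(CO3)3(s) <=> 2 Ce^3+ + 3 CO3^2-, so Q = [Ce^3+]^2[CO3^2-]^3
Q = (4.30 × 10^-5)^2(1.20 × 10^-5)^3 = 3.2 × 10^-24
Q > Ksp, so Ce2(CO3)3 will precipitate.

Q = 3.2 × 10^-24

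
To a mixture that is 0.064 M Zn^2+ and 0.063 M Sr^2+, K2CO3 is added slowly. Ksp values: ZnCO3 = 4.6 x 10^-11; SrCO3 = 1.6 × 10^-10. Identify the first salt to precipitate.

ZnCO3

Precipitation of each salt starts when its ion product equals its Ksp.
For ZnCO3: 4.6 x 10^-11 = 0.064 × [CO3^2-]  ⇒  [CO3^2-] = 7.2 x 10^-10 M.
For SrCO3: 1.6 × 10^-10 = 0.063 × [CO3^2-]  ⇒  [CO3^2-] = 2.5 × 10^-9 M.
The salt with the lower threshold [CO3^2-] precipitates first: ZnCO3.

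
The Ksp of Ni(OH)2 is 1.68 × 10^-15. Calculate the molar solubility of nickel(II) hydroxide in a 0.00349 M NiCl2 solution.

Ni(OH)2(s) <=> Ni^2+ + 2 OH^-
Ksp = [Ni^2+][OH^-]^2
If s mol/L dissolves here, [Ni^2+] = 0.00349 + s ≈ 0.00349, [OH^-] = 2s (since Ni^2+ from NiCl2 dominates).
Ksp ≈ 0.00349 × (2s)^2
s = 3.47 x 10^-7 M
Check: s = 3.5 x 10^-7 ≪ 0.00349, so the approximation is valid.

3.47 x 10^-7 M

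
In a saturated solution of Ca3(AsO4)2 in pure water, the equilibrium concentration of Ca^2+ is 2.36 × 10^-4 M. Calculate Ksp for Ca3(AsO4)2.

Ca3(AsO4)2(s) ⇌ 3 Ca^2+ + 2 AsO4^3-
Stoichiometry gives [AsO4^3-] = (2/3)[Ca^2+] = 1.573 x 10^-4 M.
Ksp = [Ca^2+]^3[AsO4^3-]^2
Ksp = (2.36 x 10^-4)^3 × (1.573 × 10^-4)^2 = 3.25 × 10^-19

Ksp ≈ 3.25 x 10^-19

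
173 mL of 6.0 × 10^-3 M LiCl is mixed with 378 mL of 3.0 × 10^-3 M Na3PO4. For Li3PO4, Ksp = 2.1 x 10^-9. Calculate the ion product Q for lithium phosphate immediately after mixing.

Q = 1.4e-11

Total volume = 173 + 378 = 551 mL.
[Li^+] = 6.0 x 10^-3 × (173/551) = 1.88 × 10^-3 M
[PO4^3-] = 3.0 × 10^-3 × (378/551) = 2.06 × 10^-3 M
Li3PO4(s) ⇌ 3 Li^+(aq) + PO4^3-(aq), so Q = [Li^+]^3[PO4^3-]
Q = (1.88 x 10^-3)^3(2.06 × 10^-3) = 1.4 × 10^-11
Q < Ksp, so no precipitate of Li3PO4 forms.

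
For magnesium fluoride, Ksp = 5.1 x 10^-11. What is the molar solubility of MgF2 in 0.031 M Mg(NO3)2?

MgF2(s) <=> Mg^2+ + 2 F^-
Ksp = [Mg^2+][F^-]^2
If s mol/L dissolves here, [Mg^2+] = 0.031 + s ≈ 0.031, [F^-] = 2s (since Mg^2+ from Mg(NO3)2 dominates).
Ksp ≈ 0.031 × (2s)^2
s = 2.0 × 10^-5 M
Check: s = 2.0 × 10^-5 ≪ 0.031, so the approximation is valid.

s = 2.0 × 10^-5 M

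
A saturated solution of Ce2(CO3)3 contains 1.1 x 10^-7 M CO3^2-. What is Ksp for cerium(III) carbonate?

Ksp = 7.2e-36

Ce2(CO3)3(s) <=> 2 Ce^3+(aq) + 3 CO3^2-(aq)
Stoichiometry gives [Ce^3+] = (2/3)[CO3^2-] = 7.33 x 10^-8 M.
Ksp = [Ce^3+]^2[CO3^2-]^3
Ksp = (7.33 × 10^-8)^2 × (1.1 x 10^-7)^3 = 7.2 × 10^-36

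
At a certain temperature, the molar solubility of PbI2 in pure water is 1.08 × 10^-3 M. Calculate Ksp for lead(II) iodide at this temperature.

PbI2(s) ⇌ Pb^2+(aq) + 2 I^-(aq)
With molar solubility s: [Pb^2+] = s, [I^-] = 2s.
Ksp = [Pb^2+][I^-]^2
So Ksp = s × (2s)^2 = 4s^3
With s = 1.08 x 10^-3: Ksp = 5.04 × 10^-9

Ksp ≈ 5.04e-9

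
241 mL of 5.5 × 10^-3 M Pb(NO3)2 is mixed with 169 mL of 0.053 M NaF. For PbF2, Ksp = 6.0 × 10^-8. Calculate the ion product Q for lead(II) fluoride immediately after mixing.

Total volume = 241 + 169 = 410 mL.
[Pb^2+] = 5.5 × 10^-3 × (241/410) = 3.23 × 10^-3 M
[F^-] = 5.3 × 10^-2 × (169/410) = 2.18 × 10^-2 M
PbF2(s) ⇌ Pb^2+(aq) + 2 F^-(aq), so Q = [Pb^2+][F^-]^2
Q = (3.23 x 10^-3)(2.18 × 10^-2)^2 = 1.5 x 10^-6
Q > Ksp, so PbF2 will precipitate.

Q = 1.5 x 10^-6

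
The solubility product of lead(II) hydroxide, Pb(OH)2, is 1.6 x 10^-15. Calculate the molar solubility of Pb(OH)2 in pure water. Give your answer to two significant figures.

s = 7.4e-6 M

Pb(OH)2(s) <=> Pb^2+(aq) + 2 OH^-(aq)
Ksp = [Pb^2+][OH^-]^2
With molar solubility s: [Pb^2+] = s, [OH^-] = 2s.
Substituting: Ksp = s(2s)^2 = 4s^3
s = (1.6 x 10^-15 / 4)^(1/3) = 7.4 × 10^-6 M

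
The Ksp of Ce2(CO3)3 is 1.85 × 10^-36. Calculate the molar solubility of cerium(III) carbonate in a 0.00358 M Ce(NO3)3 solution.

Ce2(CO3)3(s) <=> 2 Ce^3+(aq) + 3 CO3^2-(aq)
Ksp = [Ce^3+]^2[CO3^2-]^3
If s mol/L dissolves here, [Ce^3+] = 0.00358 + 2s ≈ 0.00358, [CO3^2-] = 3s (common-ion effect: Ce^3+ is already 0.00358 M).
Ksp ≈ (0.00358)^2 × (3s)^3
s = 1.75 x 10^-11 M
Check: 2s = 3.5 × 10^-11 ≪ 0.00358, so the approximation is valid.

1.75 × 10^-11 M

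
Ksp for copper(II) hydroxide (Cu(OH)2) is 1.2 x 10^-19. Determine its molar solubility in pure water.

Cu(OH)2(s) <=> Cu^2+ + 2 OH^-
Ksp = [Cu^2+][OH^-]^2
If s mol/L of Cu(OH)2 dissolves, [Cu^2+] = s and [OH^-] = 2s.
Substituting: Ksp = s(2s)^2 = 4s^3
Solving, s = (1.2 x 10^-19/4)^(1/3) = 3.1 x 10^-7 M

3.1 × 10^-7 M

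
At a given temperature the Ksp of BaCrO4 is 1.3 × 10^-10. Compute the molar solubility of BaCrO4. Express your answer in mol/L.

s = 1.1 x 10^-5 M

BaCrO4(s) ⇌ Ba^2+(aq) + CrO4^2-(aq)
Ksp = [Ba^2+][CrO4^2-]
Let s = molar solubility. Then [Ba^2+] = s and [CrO4^2-] = s.
Ksp = s^2
s = √(1.3 × 10^-10) = 1.1 × 10^-5 M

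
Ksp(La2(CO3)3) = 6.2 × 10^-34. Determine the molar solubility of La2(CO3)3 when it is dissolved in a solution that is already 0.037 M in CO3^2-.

La2(CO3)3(s) <=> 2 La^3+ + 3 CO3^2-
Ksp = [La^3+]^2[CO3^2-]^3
Let s = moles of La2(CO3)3 that dissolve per litre. [La^3+] = 2s, [CO3^2-] = 0.037 + 3s ≈ 0.037 (Ksp is small, so little additional dissolves).
Ksp ≈ (2s)^2 × (0.037)^3
s = 1.7 x 10^-15 M
Check: 3s = 5.2 × 10^-15 ≪ 0.037, so the approximation is valid.

s ≈ 1.7 x 10^-15 M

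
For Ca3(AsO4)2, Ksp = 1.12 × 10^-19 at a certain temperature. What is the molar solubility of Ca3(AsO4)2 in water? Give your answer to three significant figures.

Ca3(AsO4)2(s) ⇌ 3 Ca^2+(aq) + 2 AsO4^3-(aq)
Ksp = [Ca^2+]^3[AsO4^3-]^2
For each mole of Ca3(AsO4)2 that dissolves: [Ca^2+] = 3s, [AsO4^3-] = 2s.
Substituting: Ksp = (3s)^3(2s)^2 = 108s^5
s = (1.12 × 10^-19 / 108)^(1/5) = 6.36 × 10^-5 M

s ≈ 6.36e-5 M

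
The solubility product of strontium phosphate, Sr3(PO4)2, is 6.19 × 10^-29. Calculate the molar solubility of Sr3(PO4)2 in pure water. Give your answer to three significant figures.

Sr3(PO4)2(s) ⇌ 3 Sr^2+ + 2 PO4^3-
Ksp = [Sr^2+]^3[PO4^3-]^2
Let s = molar solubility. Then [Sr^2+] = 3s and [PO4^3-] = 2s.
So Ksp = (3s)^3 × (2s)^2 = 108s^5
s^5 = 6.19 × 10^-29 / 108, so s = 8.95 × 10^-7 M

8.95e-7 M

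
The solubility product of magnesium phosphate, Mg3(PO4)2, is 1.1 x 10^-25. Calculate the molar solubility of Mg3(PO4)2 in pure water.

Mg3(PO4)2(s) ⇌ 3 Mg^2+(aq) + 2 PO4^3-(aq)
Ksp = [Mg^2+]^3[PO4^3-]^2
For each mole of Mg3(PO4)2 that dissolves: [Mg^2+] = 3s, [PO4^3-] = 2s.
Substituting: Ksp = (3s)^3(2s)^2 = 108s^5
s^5 = 1.1 x 10^-25 / 108, so s = 4.0 × 10^-6 M

s ≈ 4.0 × 10^-6 M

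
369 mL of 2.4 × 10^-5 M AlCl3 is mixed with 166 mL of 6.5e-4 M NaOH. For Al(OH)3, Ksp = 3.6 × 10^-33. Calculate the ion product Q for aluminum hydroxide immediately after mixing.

Q ≈ 1.4e-16

Total volume = 369 + 166 = 535 mL.
[Al^3+] = 2.4 x 10^-5 × (369/535) = 1.66 x 10^-5 M
[OH^-] = 6.5 x 10^-4 × (166/535) = 2.02 x 10^-4 M
Al(OH)3(s) <=> Al^3+ + 3 OH^-, so Q = [Al^3+][OH^-]^3
Q = (1.66 x 10^-5)(2.02 × 10^-4)^3 = 1.4 × 10^-16
Q > Ksp, so Al(OH)3 will precipitate.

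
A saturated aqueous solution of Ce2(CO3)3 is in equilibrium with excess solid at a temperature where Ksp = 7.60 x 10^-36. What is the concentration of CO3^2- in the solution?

[CO3^2-] = 1.11e-7 M

Ce2(CO3)3(s) <=> 2 Ce^3+(aq) + 3 CO3^2-(aq)
Ksp = [Ce^3+]^2[CO3^2-]^3
If s mol/L of Ce2(CO3)3 dissolves, [Ce^3+] = 2s and [CO3^2-] = 3s.
Substituting: Ksp = (2s)^2(3s)^3 = 108s^5
s = (7.60 x 10^-36 / 108)^(1/5) = 3.711 × 10^-8 M
[CO3^2-] = 3s = 1.11 × 10^-7 M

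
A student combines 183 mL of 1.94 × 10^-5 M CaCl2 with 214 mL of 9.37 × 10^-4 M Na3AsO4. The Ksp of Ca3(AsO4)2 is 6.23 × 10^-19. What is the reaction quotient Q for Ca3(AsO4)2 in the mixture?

1.82e-22

Total volume = 183 + 214 = 397 mL.
[Ca^2+] = 1.94 x 10^-5 × (183/397) = 8.943 × 10^-6 M
[AsO4^3-] = 9.37 x 10^-4 × (214/397) = 5.051 × 10^-4 M
Ca3(AsO4)2(s) ⇌ 3 Ca^2+ + 2 AsO4^3-, so Q = [Ca^2+]^3[AsO4^3-]^2
Q = (8.943 × 10^-6)^3(5.051 x 10^-4)^2 = 1.82 × 10^-22
Q < Ksp, so no precipitate of Ca3(AsO4)2 forms.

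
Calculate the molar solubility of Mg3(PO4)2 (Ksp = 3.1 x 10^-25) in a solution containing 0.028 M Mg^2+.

5.9 × 10^-11 M

Mg3(PO4)2(s) ⇌ 3 Mg^2+ + 2 PO4^3-
Ksp = [Mg^2+]^3[PO4^3-]^2
If s mol/L dissolves here, [Mg^2+] = 0.028 + 3s ≈ 0.028, [PO4^3-] = 2s (common-ion effect: Mg^2+ is already 0.028 M).
Ksp ≈ (0.028)^3 × (2s)^2
s = 5.9 × 10^-11 M
Check: 3s = 1.8 × 10^-10 ≪ 0.028, so the approximation is valid.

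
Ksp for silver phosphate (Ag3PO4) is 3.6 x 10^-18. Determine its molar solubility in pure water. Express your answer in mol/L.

Ag3PO4(s) <=> 3 Ag^+(aq) + PO4^3-(aq)
Ksp = [Ag^+]^3[PO4^3-]
For each mole of Ag3PO4 that dissolves: [Ag^+] = 3s, [PO4^3-] = s.
Ksp = (3s)^3s = 27s^4
s^4 = 3.6 x 10^-18 / 27, so s = 1.9 × 10^-5 M

1.9 × 10^-5 M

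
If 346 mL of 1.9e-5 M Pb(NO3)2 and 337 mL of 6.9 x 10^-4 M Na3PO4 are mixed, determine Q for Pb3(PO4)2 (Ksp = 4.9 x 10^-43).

Total volume = 346 + 337 = 683 mL.
[Pb^2+] = 1.9 x 10^-5 × (346/683) = 9.63 × 10^-6 M
[PO4^3-] = 6.9 x 10^-4 × (337/683) = 3.40 × 10^-4 M
Pb3(PO4)2(s) ⇌ 3 Pb^2+(aq) + 2 PO4^3-(aq), so Q = [Pb^2+]^3[PO4^3-]^2
Q = (9.63 × 10^-6)^3(3.40 × 10^-4)^2 = 1.0 x 10^-22
Q > Ksp, so Pb3(PO4)2 will precipitate.

Q ≈ 1.0 × 10^-22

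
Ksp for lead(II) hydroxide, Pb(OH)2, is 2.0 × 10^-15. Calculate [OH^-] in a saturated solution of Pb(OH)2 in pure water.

Pb(OH)2(s) ⇌ Pb^2+ + 2 OH^-
Ksp = [Pb^2+][OH^-]^2
With molar solubility s: [Pb^2+] = s, [OH^-] = 2s.
Ksp = s(2s)^2 = 4s^3
Solving, s = (2.0 × 10^-15/4)^(1/3) = 7.94 × 10^-6 M
[OH^-] = 2s = 1.6 × 10^-5 M

[OH^-] = 1.6 x 10^-5 M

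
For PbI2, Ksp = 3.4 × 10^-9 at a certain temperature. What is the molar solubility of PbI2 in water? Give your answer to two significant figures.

s = 9.5 × 10^-4 M

PbI2(s) ⇌ Pb^2+ + 2 I^-
Ksp = [Pb^2+][I^-]^2
For each mole of PbI2 that dissolves: [Pb^2+] = s, [I^-] = 2s.
Substituting: Ksp = s(2s)^2 = 4s^3
Solving, s = (3.4 × 10^-9/4)^(1/3) = 9.5 × 10^-4 M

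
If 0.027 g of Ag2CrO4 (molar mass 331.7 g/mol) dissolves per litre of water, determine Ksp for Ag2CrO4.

Ksp = 2.2 x 10^-12

Molar solubility s = (2.7 x 10^-2 g/L) / (331.7 g/mol) = 8.14 × 10^-5 M.
Ag2CrO4(s) ⇌ 2 Ag^+(aq) + CrO4^2-(aq)
For each mole of Ag2CrO4 that dissolves: [Ag^+] = 2s, [CrO4^2-] = s.
Ksp = [Ag^+]^2[CrO4^2-]
Ksp = (2s)^2s = 4s^3
Ksp = 4 × (8.14 × 10^-5)^3 = 2.2 x 10^-12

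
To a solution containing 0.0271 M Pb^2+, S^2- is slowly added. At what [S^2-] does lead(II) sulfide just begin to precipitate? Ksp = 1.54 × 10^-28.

PbS(s) ⇌ Pb^2+(aq) + S^2-(aq)
Ksp = [Pb^2+][S^2-]
Precipitation begins when Q = Ksp. With [Pb^2+] = 0.0271 M:
1.54 × 10^-28 = (0.0271) × [S^2-]
[S^2-] = (1.54 × 10^-28 / 2.71 × 10^-2) = 5.68 x 10^-27 M

5.68 × 10^-27 M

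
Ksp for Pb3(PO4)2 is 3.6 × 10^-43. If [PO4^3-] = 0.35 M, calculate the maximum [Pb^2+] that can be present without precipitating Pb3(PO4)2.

Pb3(PO4)2(s) ⇌ 3 Pb^2+(aq) + 2 PO4^3-(aq)
Ksp = [Pb^2+]^3[PO4^3-]^2
Precipitation begins when Q = Ksp. With [PO4^3-] = 0.35 M:
3.6 × 10^-43 = (0.35)^2 × [Pb^2+]^3
[Pb^2+] = (3.6 × 10^-43 / 1.23 x 10^-1)^(1/3) = 1.4 x 10^-14 M

[Pb^2+] = 1.4e-14 M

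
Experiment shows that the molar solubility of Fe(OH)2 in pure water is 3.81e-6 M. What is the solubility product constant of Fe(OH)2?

Fe(OH)2(s) <=> Fe^2+ + 2 OH^-
With molar solubility s: [Fe^2+] = s, [OH^-] = 2s.
Ksp = [Fe^2+][OH^-]^2
So Ksp = s × (2s)^2 = 4s^3
Ksp = 4 × (3.81 × 10^-6)^3 = 2.21 × 10^-16

Ksp = 2.21e-16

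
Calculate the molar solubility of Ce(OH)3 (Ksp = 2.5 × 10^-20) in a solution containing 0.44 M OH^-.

s = 2.9 × 10^-19 M

Ce(OH)3(s) ⇌ Ce^3+(aq) + 3 OH^-(aq)
Ksp = [Ce^3+][OH^-]^3
Let s be the molar solubility in this solution. [Ce^3+] = s, [OH^-] = 0.44 + 3s ≈ 0.44 (since the OH^- already present dominates).
Ksp ≈ s × (0.44)^3
s = 2.9 x 10^-19 M
Check: 3s = 8.8 x 10^-19 ≪ 0.44, so the approximation is valid.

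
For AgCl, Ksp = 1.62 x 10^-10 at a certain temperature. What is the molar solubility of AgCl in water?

AgCl(s) ⇌ Ag^+ + Cl^-
Ksp = [Ag^+][Cl^-]
Let s = molar solubility. Then [Ag^+] = s and [Cl^-] = s.
Ksp = s × s = s^2
s = (1.62 x 10^-10)^(1/2) = 1.27 × 10^-5 M

s = 1.27e-5 M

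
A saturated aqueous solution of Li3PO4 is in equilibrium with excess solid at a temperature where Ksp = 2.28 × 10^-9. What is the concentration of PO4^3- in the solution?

3.03 x 10^-3 M

Li3PO4(s) ⇌ 3 Li^+(aq) + PO4^3-(aq)
Ksp = [Li^+]^3[PO4^3-]
For each mole of Li3PO4 that dissolves: [Li^+] = 3s, [PO4^3-] = s.
So Ksp = (3s)^3 × s = 27s^4
s^4 = 2.28 × 10^-9 / 27, so s = 3.031 x 10^-3 M
[PO4^3-] = s = 3.03 × 10^-3 M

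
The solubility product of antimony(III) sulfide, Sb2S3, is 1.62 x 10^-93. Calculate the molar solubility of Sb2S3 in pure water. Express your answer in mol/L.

s = 1.08e-19 M

Sb2S3(s) ⇌ 2 Sb^3+ + 3 S^2-
Ksp = [Sb^3+]^2[S^2-]^3
With molar solubility s: [Sb^3+] = 2s, [S^2-] = 3s.
So Ksp = (2s)^2 × (3s)^3 = 108s^5
s = (1.62 x 10^-93 / 108)^(1/5) = 1.08 × 10^-19 M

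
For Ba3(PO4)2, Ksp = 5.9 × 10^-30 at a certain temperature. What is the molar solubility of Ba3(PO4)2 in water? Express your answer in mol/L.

Ba3(PO4)2(s) ⇌ 3 Ba^2+ + 2 PO4^3-
Ksp = [Ba^2+]^3[PO4^3-]^2
With molar solubility s: [Ba^2+] = 3s, [PO4^3-] = 2s.
Substituting: Ksp = (3s)^3(2s)^2 = 108s^5
Solving, s = (5.9 × 10^-30/108)^(1/5) = 5.6 x 10^-7 M

s = 5.6 × 10^-7 M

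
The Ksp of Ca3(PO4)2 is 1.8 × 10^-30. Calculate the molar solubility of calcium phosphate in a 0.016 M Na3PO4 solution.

s ≈ 6.4 × 10^-10 M

Ca3(PO4)2(s) ⇌ 3 Ca^2+(aq) + 2 PO4^3-(aq)
Ksp = [Ca^2+]^3[PO4^3-]^2
Let s = moles of Ca3(PO4)2 that dissolve per litre. [Ca^2+] = 3s, [PO4^3-] = 0.016 + 2s ≈ 0.016 (since PO4^3- from Na3PO4 dominates).
Ksp ≈ (3s)^3 × (0.016)^2
s = 6.4 x 10^-10 M
Check: 2s = 1.3 x 10^-9 ≪ 0.016, so the approximation is valid.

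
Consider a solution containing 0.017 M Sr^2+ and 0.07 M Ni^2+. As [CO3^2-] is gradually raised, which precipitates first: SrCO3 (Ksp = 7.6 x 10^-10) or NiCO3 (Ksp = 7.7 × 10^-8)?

SrCO3

Precipitation of each salt starts when its ion product equals its Ksp.
For SrCO3: 7.6 x 10^-10 = 0.017 × [CO3^2-]  ⇒  [CO3^2-] = 4.5 × 10^-8 M.
For NiCO3: 7.7 × 10^-8 = 0.07 × [CO3^2-]  ⇒  [CO3^2-] = 1.1 × 10^-6 M.
The salt with the lower threshold [CO3^2-] precipitates first: SrCO3.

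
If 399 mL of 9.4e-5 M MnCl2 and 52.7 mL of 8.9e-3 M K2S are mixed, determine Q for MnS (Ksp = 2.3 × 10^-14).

Q ≈ 8.6 × 10^-8

Total volume = 399 + 52.7 = 451.7 mL.
[Mn^2+] = 9.4 × 10^-5 × (399/451.7) = 8.30 x 10^-5 M
[S^2-] = 8.9 x 10^-3 × (52.7/451.7) = 1.04 × 10^-3 M
MnS(s) ⇌ Mn^2+(aq) + S^2-(aq), so Q = [Mn^2+][S^2-]
Q = (8.30 × 10^-5)(1.04 × 10^-3) = 8.6 x 10^-8
Q > Ksp, so MnS will precipitate.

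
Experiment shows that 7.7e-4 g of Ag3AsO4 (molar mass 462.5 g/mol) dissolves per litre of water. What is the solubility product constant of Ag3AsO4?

Molar solubility s = (7.7 × 10^-4 g/L) / (462.5 g/mol) = 1.66 × 10^-6 M.
Ag3AsO4(s) ⇌ 3 Ag^+(aq) + AsO4^3-(aq)
With molar solubility s: [Ag^+] = 3s, [AsO4^3-] = s.
Ksp = [Ag^+]^3[AsO4^3-]
So Ksp = (3s)^3 × s = 27s^4
With s = 1.66 × 10^-6: Ksp = 2.1 × 10^-22

2.1 × 10^-22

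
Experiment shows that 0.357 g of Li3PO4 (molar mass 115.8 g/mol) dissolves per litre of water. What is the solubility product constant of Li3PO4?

Molar solubility s = (3.57 × 10^-1 g/L) / (115.8 g/mol) = 3.083 × 10^-3 M.
Li3PO4(s) <=> 3 Li^+ + PO4^3-
For each mole of Li3PO4 that dissolves: [Li^+] = 3s, [PO4^3-] = s.
Ksp = [Li^+]^3[PO4^3-]
So Ksp = (3s)^3 × s = 27s^4
Ksp = 27 × (3.083 × 10^-3)^4 = 2.44 × 10^-9

2.44 × 10^-9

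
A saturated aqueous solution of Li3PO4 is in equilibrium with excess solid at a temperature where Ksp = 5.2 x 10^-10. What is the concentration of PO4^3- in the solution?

Li3PO4(s) <=> 3 Li^+(aq) + PO4^3-(aq)
Ksp = [Li^+]^3[PO4^3-]
With molar solubility s: [Li^+] = 3s, [PO4^3-] = s.
Substituting: Ksp = (3s)^3s = 27s^4
s = (5.2 x 10^-10 / 27)^(1/4) = 2.09 x 10^-3 M
[PO4^3-] = s = 2.1 × 10^-3 M

2.1e-3 M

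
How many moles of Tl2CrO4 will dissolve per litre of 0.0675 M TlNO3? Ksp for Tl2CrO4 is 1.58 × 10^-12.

Tl2CrO4(s) <=> 2 Tl^+ + CrO4^2-
Ksp = [Tl^+]^2[CrO4^2-]
If s mol/L dissolves here, [Tl^+] = 0.0675 + 2s ≈ 0.0675, [CrO4^2-] = s (common-ion effect: Tl^+ is already 0.0675 M).
Ksp ≈ (0.0675)^2 × s
s = 3.47 x 10^-10 M
Check: 2s = 6.9 × 10^-10 ≪ 0.0675, so the approximation is valid.

s ≈ 3.47 x 10^-10 M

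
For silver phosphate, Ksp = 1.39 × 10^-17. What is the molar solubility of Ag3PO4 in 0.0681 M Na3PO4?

Ag3PO4(s) ⇌ 3 Ag^+(aq) + PO4^3-(aq)
Ksp = [Ag^+]^3[PO4^3-]
If s mol/L dissolves here, [Ag^+] = 3s, [PO4^3-] = 0.0681 + s ≈ 0.0681 (Ksp is small, so little additional dissolves).
Ksp ≈ (3s)^3 × 0.0681
s = 1.96 × 10^-6 M
Check: s = 2.0 x 10^-6 ≪ 0.0681, so the approximation is valid.

s = 1.96e-6 M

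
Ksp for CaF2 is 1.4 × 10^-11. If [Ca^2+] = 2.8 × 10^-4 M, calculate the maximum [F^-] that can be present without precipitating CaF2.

[F^-] ≈ 2.2 × 10^-4 M

CaF2(s) <=> Ca^2+(aq) + 2 F^-(aq)
Ksp = [Ca^2+][F^-]^2
Precipitation begins when Q = Ksp. With [Ca^2+] = 2.8 × 10^-4 M:
1.4 × 10^-11 = (2.8 × 10^-4) × [F^-]^2
[F^-] = (1.4 × 10^-11 / 2.8 x 10^-4)^(1/2) = 2.2 × 10^-4 M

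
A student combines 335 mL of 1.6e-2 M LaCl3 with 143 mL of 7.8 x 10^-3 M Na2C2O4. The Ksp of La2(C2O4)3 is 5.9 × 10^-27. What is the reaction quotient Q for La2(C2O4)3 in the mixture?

Total volume = 335 + 143 = 478 mL.
[La^3+] = 1.6 x 10^-2 × (335/478) = 1.12 × 10^-2 M
[C2O4^2-] = 7.8 x 10^-3 × (143/478) = 2.33 × 10^-3 M
La2(C2O4)3(s) <=> 2 La^3+(aq) + 3 C2O4^2-(aq), so Q = [La^3+]^2[C2O4^2-]^3
Q = (1.12 × 10^-2)^2(2.33 × 10^-3)^3 = 1.6 x 10^-12
Q > Ksp, so La2(C2O4)3 will precipitate.

1.6e-12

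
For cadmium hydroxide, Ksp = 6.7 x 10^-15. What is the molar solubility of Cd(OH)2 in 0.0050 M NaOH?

2.7 × 10^-10 M

Cd(OH)2(s) ⇌ Cd^2+(aq) + 2 OH^-(aq)
Ksp = [Cd^2+][OH^-]^2
Let s = moles of Cd(OH)2 that dissolve per litre. [Cd^2+] = s, [OH^-] = 0.0050 + 2s ≈ 0.0050 (Ksp is small, so little additional dissolves).
Ksp ≈ s × (0.0050)^2
s = 2.7 × 10^-10 M
Check: 2s = 5.4 x 10^-10 ≪ 0.0050, so the approximation is valid.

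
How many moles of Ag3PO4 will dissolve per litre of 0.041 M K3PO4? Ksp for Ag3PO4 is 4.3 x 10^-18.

s = 1.6 × 10^-6 M

Ag3PO4(s) <=> 3 Ag^+ + PO4^3-
Ksp = [Ag^+]^3[PO4^3-]
If s mol/L dissolves here, [Ag^+] = 3s, [PO4^3-] = 0.041 + s ≈ 0.041 (common-ion effect: PO4^3- is already 0.041 M).
Ksp ≈ (3s)^3 × 0.041
s = 1.6 × 10^-6 M
Check: s = 1.6 x 10^-6 ≪ 0.041, so the approximation is valid.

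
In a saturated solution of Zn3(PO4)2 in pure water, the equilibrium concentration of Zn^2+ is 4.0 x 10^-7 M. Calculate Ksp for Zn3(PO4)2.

Ksp ≈ 4.6 × 10^-33

Zn3(PO4)2(s) ⇌ 3 Zn^2+(aq) + 2 PO4^3-(aq)
Stoichiometry gives [PO4^3-] = (2/3)[Zn^2+] = 2.67 × 10^-7 M.
Ksp = [Zn^2+]^3[PO4^3-]^2
Ksp = (4.0 × 10^-7)^3 × (2.67 × 10^-7)^2 = 4.6 × 10^-33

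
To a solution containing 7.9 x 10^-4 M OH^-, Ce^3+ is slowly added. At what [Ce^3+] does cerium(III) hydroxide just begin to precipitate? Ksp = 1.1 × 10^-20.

[Ce^3+] ≈ 2.2 x 10^-11 M

Ce(OH)3(s) ⇌ Ce^3+ + 3 OH^-
Ksp = [Ce^3+][OH^-]^3
Precipitation begins when Q = Ksp. With [OH^-] = 7.9 x 10^-4 M:
1.1 × 10^-20 = (7.9 x 10^-4)^3 × [Ce^3+]
[Ce^3+] = (1.1 × 10^-20 / 4.93 × 10^-10) = 2.2 × 10^-11 M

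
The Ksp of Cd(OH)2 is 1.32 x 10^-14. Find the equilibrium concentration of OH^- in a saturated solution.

Cd(OH)2(s) ⇌ Cd^2+(aq) + 2 OH^-(aq)
Ksp = [Cd^2+][OH^-]^2
Let s = molar solubility. Then [Cd^2+] = s and [OH^-] = 2s.
Ksp = s(2s)^2 = 4s^3
s = (1.32 x 10^-14 / 4)^(1/3) = 1.489 x 10^-5 M
[OH^-] = 2s = 2.98 x 10^-5 M

[OH^-] ≈ 2.98 × 10^-5 M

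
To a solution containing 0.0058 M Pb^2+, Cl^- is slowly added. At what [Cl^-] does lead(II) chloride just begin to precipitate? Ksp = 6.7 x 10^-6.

PbCl2(s) <=> Pb^2+(aq) + 2 Cl^-(aq)
Ksp = [Pb^2+][Cl^-]^2
Precipitation begins when Q = Ksp. With [Pb^2+] = 0.0058 M:
6.7 x 10^-6 = (0.0058) × [Cl^-]^2
[Cl^-] = (6.7 x 10^-6 / 5.8 × 10^-3)^(1/2) = 3.4 x 10^-2 M

0.034 M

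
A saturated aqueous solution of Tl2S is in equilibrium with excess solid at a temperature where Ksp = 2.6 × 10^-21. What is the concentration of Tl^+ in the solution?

[Tl^+] = 1.7 × 10^-7 M

Tl2S(s) <=> 2 Tl^+ + S^2-
Ksp = [Tl^+]^2[S^2-]
Let s = molar solubility. Then [Tl^+] = 2s and [S^2-] = s.
Substituting: Ksp = (2s)^2s = 4s^3
s^3 = 2.6 × 10^-21 / 4, so s = 8.66 × 10^-8 M
[Tl^+] = 2s = 1.7 x 10^-7 M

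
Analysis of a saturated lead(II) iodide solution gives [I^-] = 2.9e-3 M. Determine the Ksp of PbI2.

PbI2(s) <=> Pb^2+(aq) + 2 I^-(aq)
Stoichiometry gives [Pb^2+] = (1/2)[I^-] = 1.45 x 10^-3 M.
Ksp = [Pb^2+][I^-]^2
Ksp = 1.45 × 10^-3 × (2.9 x 10^-3)^2 = 1.2 × 10^-8

Ksp ≈ 1.2 × 10^-8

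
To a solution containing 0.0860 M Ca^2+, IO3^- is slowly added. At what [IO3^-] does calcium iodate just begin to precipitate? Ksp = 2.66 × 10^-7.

Ca(IO3)2(s) <=> Ca^2+ + 2 IO3^-
Ksp = [Ca^2+][IO3^-]^2
Precipitation begins when Q = Ksp. With [Ca^2+] = 0.0860 M:
2.66 × 10^-7 = (0.0860) × [IO3^-]^2
[IO3^-] = (2.66 × 10^-7 / 8.60 x 10^-2)^(1/2) = 1.76 × 10^-3 M

[IO3^-] ≈ 1.76 × 10^-3 M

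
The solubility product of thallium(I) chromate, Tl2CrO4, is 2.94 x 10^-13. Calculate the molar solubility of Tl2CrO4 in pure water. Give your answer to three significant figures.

s ≈ 4.19 × 10^-5 M

Tl2CrO4(s) <=> 2 Tl^+(aq) + CrO4^2-(aq)
Ksp = [Tl^+]^2[CrO4^2-]
With molar solubility s: [Tl^+] = 2s, [CrO4^2-] = s.
Substituting: Ksp = (2s)^2s = 4s^3
s = (2.94 x 10^-13 / 4)^(1/3) = 4.19 × 10^-5 M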